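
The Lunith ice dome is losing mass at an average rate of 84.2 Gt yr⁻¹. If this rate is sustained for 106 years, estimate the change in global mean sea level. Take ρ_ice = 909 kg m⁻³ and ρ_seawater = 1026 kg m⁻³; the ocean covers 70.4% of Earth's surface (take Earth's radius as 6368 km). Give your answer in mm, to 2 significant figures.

Total mass lost = 84.2 Gt/yr × 106 yr = 8925 Gt = 8.925×10^15 kg.
ρ_w = 1026 kg m⁻³, so water volume = 8.925×10^15 / 1026 = 8.699×10^12 m³.
Δh = 8.699×10^12 / 3.59×10^14 = 0.0242 m = 24 mm.

≈ 24 mm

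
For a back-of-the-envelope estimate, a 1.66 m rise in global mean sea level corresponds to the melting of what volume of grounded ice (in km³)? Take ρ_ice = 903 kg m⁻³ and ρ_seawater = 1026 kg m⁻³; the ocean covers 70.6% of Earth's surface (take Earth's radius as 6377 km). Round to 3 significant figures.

Required water volume = Δh × A = 1.66 m × 3.61×10^14 m² = 5.989×10^14 m³ = 5.989×10^5 km³.
Ice volume = water volume × ρ_w/ρ_ice = 5.989×10^5 × 1026/903 = 6.80×10^5 km³.

≈ 6.80×10^5 km³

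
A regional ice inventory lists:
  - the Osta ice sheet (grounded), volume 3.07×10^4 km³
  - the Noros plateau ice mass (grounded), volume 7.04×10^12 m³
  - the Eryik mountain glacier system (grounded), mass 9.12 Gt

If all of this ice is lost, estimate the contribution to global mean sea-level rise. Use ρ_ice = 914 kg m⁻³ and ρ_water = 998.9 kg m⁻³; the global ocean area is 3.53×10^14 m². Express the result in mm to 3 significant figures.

Osta: 3.07×10^4 km³ × (914/998.9) = 2.809×10^4 km³ of water.
Noros: 7.04×10^12 m³ × (914/998.9) = 6.442×10^12 m³ of water.
Eryik: 9.12 Gt = 9.120×10^12 kg; dividing by ρ_w = 998.9 kg m⁻³ gives 9.130×10^9 m³ of water.
Total added water ≈ 3.454×10^13 m³ over 3.53×10^14 m² → Δh = 0.0979 m = 97.9 mm.

≈ 97.9 mm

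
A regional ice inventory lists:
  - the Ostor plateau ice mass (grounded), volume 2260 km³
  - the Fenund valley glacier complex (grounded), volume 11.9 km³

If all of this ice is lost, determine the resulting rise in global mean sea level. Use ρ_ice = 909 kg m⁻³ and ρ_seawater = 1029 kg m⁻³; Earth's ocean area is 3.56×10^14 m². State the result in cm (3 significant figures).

Ostor: 2260 km³ × (909/1029) = 1996 km³ of water.
Fenund: 11.9 km³ × (909/1029) = 10.51 km³ of water.
Total added water ≈ 2.007×10^12 m³ over 3.56×10^14 m² → Δh = 5.64×10^-3 m = 0.564 cm.

≈ 0.564 cm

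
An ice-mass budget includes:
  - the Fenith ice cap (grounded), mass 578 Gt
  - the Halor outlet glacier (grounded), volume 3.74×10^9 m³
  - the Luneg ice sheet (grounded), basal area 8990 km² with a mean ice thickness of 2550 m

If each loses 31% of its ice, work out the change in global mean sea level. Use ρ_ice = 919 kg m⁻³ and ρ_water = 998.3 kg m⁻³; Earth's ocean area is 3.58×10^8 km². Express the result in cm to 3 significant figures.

Fenith: 0.31 × 578 Gt = 1.792×10^14 kg; dividing by ρ_w = 998.3 kg m⁻³ gives 1.795×10^11 m³ of water.
Halor: 0.31 × 3.74×10^9 m³ × (919/998.3) = 1.067×10^9 m³ of water.
Luneg: ice volume = 8990 km² × 2550 m = 2.292×10^4 km³; 0.31 × 2.292×10^4 × (919/998.3) = 6542 km³ of water.
Total added water ≈ 6.723×10^12 m³ over 3.58×10^14 m² → Δh = 0.0188 m = 1.88 cm.

≈ 1.88 cm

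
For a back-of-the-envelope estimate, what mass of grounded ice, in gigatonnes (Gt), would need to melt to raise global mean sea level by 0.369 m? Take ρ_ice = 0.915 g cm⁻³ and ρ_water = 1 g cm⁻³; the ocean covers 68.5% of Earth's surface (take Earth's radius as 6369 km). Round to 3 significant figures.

≈ 1.29×10^5 Gt

Required water volume = Δh × A = 0.369 m × 3.49×10^14 m² = 1.288×10^14 m³.
ρ_w = 1 g cm⁻³ = 1000 kg m⁻³, so the mass of water = 1.288×10^14 m³ × 1000 kg m⁻³ = 1.288×10^17 kg = 1.29×10^5 Gt (and the same mass of ice, by conservation).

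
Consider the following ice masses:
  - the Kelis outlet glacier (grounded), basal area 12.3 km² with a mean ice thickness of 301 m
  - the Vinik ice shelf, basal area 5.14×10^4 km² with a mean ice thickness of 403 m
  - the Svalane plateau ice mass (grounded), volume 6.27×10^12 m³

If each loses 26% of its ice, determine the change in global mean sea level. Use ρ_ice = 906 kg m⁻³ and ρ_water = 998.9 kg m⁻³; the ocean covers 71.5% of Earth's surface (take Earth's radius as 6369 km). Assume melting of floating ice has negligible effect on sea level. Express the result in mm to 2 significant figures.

≈ 4.1 mm

Kelis: ice volume = 12.3 km² × 301 m = 3.702 km³; 0.26 × 3.702 × (906/998.9) = 0.8731 km³ of water.
The Vinik ice shelf is floating and already displaces its own weight of water, so its melt adds essentially nothing to sea level.
Svalane: 0.26 × 6.27×10^12 m³ × (906/998.9) = 1.479×10^12 m³ of water.
Total added water ≈ 1.479×10^12 m³ over 3.64×10^14 m² → Δh = 4.06×10^-3 m = 4.1 mm.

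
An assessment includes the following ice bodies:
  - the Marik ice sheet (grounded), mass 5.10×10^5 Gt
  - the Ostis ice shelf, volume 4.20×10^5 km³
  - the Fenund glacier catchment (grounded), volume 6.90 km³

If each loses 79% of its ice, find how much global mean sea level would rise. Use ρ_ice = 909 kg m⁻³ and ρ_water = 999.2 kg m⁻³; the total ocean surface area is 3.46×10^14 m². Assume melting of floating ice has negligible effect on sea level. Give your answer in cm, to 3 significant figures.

≈ 117 cm

Marik: 0.79 × 5.10×10^5 Gt = 4.029×10^17 kg; dividing by ρ_w = 999.2 kg m⁻³ gives 4.032×10^14 m³ of water.
The Ostis ice shelf is floating and already displaces its own weight of water, so its melt adds essentially nothing to sea level.
Fenund: 0.79 × 6.90 km³ × (909/999.2) = 4.959 km³ of water.
Total added water ≈ 4.032×10^14 m³ over 3.46×10^14 m² → Δh = 1.17 m = 117 cm.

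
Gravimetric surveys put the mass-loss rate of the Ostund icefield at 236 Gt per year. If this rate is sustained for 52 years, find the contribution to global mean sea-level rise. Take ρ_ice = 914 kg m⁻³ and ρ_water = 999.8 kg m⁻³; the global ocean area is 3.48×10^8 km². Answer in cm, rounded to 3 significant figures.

Total mass lost = 236 Gt/yr × 52 yr = 1.227×10^4 Gt = 1.227×10^16 kg.
ρ_w = 999.8 kg m⁻³, so water volume = 1.227×10^16 / 999.8 = 1.227×10^13 m³.
Δh = 1.227×10^13 / 3.48×10^14 = 0.0353 m = 3.53 cm.

≈ 3.53 cm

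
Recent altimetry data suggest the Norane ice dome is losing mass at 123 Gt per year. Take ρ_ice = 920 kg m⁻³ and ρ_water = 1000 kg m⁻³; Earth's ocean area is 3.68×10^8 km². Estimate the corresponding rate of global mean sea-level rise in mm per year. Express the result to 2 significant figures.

≈ 0.33 mm/yr

ρ_w = 1000 kg m⁻³. Annual water volume added = 123 Gt / ρ_w = 1.230×10^14 kg / 1000 kg m⁻³ = 1.230×10^11 m³.
Δh per year = 1.230×10^11 / 3.68×10^14 = 3.34×10^-4 m = 0.33 mm.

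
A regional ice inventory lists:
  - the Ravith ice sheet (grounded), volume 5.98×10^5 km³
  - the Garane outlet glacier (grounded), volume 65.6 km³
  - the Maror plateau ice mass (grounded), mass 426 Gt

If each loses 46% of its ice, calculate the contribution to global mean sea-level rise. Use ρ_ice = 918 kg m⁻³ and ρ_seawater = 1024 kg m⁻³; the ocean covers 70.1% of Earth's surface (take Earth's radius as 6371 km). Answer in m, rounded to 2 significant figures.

Ravith: 0.46 × 5.98×10^5 km³ × (918/1024) = 2.466×10^5 km³ of water.
Garane: 0.46 × 65.6 km³ × (918/1024) = 27.05 km³ of water.
Maror: 0.46 × 426 Gt = 1.960×10^14 kg; dividing by ρ_w = 1024 kg m⁻³ gives 1.914×10^11 m³ of water.
Total added water ≈ 2.468×10^14 m³ over 3.58×10^14 m² → Δh = 0.690 m.

≈ 0.69 m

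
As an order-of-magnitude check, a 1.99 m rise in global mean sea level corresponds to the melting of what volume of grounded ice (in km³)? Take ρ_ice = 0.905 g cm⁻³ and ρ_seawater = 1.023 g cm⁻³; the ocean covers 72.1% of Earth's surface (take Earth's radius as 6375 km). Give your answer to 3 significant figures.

Required water volume = Δh × A = 1.99 m × 3.68×10^14 m² = 7.328×10^14 m³ = 7.328×10^5 km³.
Ice volume = water volume × ρ_w/ρ_ice = 7.328×10^5 × 1023/905 = 8.28×10^5 km³.

≈ 8.28×10^5 km³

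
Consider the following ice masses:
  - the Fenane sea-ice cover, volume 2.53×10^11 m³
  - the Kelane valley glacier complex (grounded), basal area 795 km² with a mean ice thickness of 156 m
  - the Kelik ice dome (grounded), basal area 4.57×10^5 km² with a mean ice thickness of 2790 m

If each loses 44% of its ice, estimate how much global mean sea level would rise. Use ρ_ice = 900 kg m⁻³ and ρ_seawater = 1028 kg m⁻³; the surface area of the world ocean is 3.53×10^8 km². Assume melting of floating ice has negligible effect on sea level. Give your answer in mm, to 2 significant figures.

The Fenane sea-ice cover is floating and already displaces its own weight of water, so its melt adds essentially nothing to sea level.
Kelane: ice volume = 795 km² × 156 m = 124.0 km³; 0.44 × 124.0 × (900/1028) = 47.77 km³ of water.
Kelik: ice volume = 4.57×10^5 km² × 2790 m = 1.275×10^6 km³; 0.44 × 1.275×10^6 × (900/1028) = 4.912×10^5 km³ of water.
Total added water ≈ 4.912×10^14 m³ over 3.53×10^14 m² → Δh = 1.39 m = 1400 mm.

≈ 1400 mm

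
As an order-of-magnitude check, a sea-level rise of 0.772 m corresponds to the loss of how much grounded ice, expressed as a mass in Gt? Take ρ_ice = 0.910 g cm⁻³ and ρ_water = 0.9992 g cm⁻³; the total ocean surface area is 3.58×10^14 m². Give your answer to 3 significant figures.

≈ 2.76×10^5 Gt

Required water volume = Δh × A = 0.772 m × 3.58×10^14 m² = 2.764×10^14 m³.
ρ_w = 0.9992 g cm⁻³ = 999.2 kg m⁻³, so the mass of water = 2.764×10^14 m³ × 999.2 kg m⁻³ = 2.762×10^17 kg = 2.76×10^5 Gt (and the same mass of ice, by conservation).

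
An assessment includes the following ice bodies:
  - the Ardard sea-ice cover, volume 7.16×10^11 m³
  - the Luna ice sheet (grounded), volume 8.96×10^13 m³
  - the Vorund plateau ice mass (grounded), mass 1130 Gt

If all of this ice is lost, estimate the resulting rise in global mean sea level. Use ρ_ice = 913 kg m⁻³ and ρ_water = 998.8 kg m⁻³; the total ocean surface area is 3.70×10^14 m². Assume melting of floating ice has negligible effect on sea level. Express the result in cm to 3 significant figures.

The Ardard sea-ice cover is floating and already displaces its own weight of water, so its melt adds essentially nothing to sea level.
Luna: 8.96×10^13 m³ × (913/998.8) = 8.190×10^13 m³ of water.
Vorund: 1130 Gt = 1.130×10^15 kg; dividing by ρ_w = 998.8 kg m⁻³ gives 1.131×10^12 m³ of water.
Total added water ≈ 8.303×10^13 m³ over 3.70×10^14 m² → Δh = 0.224 m = 22.4 cm.

≈ 22.4 cm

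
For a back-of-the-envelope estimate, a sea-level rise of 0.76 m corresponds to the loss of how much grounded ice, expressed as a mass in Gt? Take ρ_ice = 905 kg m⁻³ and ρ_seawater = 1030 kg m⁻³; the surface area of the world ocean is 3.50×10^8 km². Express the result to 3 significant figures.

≈ 2.74×10^5 Gt

Required water volume = Δh × A = 0.76 m × 3.50×10^14 m² = 2.660×10^14 m³.
ρ_w = 1030 kg m⁻³, so the mass of water = 2.660×10^14 m³ × 1030 kg m⁻³ = 2.740×10^17 kg = 2.74×10^5 Gt (and the same mass of ice, by conservation).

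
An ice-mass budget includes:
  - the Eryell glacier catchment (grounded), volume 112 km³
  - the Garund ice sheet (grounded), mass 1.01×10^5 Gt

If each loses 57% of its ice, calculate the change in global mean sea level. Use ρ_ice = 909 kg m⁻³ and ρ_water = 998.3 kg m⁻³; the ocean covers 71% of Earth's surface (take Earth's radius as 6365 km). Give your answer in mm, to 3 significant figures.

≈ 160 mm

Eryell: 0.57 × 112 km³ × (909/998.3) = 58.13 km³ of water.
Garund: 0.57 × 1.01×10^5 Gt = 5.757×10^16 kg; dividing by ρ_w = 998.3 kg m⁻³ gives 5.767×10^13 m³ of water.
Total added water ≈ 5.773×10^13 m³ over 3.61×10^14 m² → Δh = 0.160 m = 160 mm.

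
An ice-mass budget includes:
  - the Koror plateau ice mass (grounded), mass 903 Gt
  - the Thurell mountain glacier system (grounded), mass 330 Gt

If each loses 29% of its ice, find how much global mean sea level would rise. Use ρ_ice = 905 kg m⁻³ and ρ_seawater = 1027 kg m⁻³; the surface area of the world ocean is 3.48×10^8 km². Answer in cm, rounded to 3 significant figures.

Koror: 0.29 × 903 Gt = 2.619×10^14 kg; dividing by ρ_w = 1027 kg m⁻³ gives 2.550×10^11 m³ of water.
Thurell: 0.29 × 330 Gt = 9.570×10^13 kg; dividing by ρ_w = 1027 kg m⁻³ gives 9.318×10^10 m³ of water.
Total added water ≈ 3.482×10^11 m³ over 3.48×10^14 m² → Δh = 1.00×10^-3 m = 0.100 cm.

≈ 0.100 cm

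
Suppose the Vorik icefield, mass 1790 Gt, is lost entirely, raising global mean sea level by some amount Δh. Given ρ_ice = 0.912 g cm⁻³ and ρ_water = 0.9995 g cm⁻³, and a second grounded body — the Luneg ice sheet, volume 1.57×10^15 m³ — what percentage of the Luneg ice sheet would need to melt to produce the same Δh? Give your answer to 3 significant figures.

≈ 0.125 %

Equal sea-level rise means equal mass of meltwater, i.e. equal mass of ice lost.
Ice mass of Vorik: 1.790×10^15 kg; ice mass of Luneg: 1.432×10^18 kg.
Fraction required = 1.790×10^15 / 1.432×10^18 = 1.25×10^-3 → 0.125 %.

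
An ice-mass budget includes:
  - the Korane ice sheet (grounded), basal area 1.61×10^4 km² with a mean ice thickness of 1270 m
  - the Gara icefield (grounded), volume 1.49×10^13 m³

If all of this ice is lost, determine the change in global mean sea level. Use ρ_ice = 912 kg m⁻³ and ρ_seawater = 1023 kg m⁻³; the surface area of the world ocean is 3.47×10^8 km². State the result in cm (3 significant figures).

Korane: ice volume = 1.61×10^4 km² × 1270 m = 2.045×10^4 km³; 2.045×10^4 × (912/1023) = 1.823×10^4 km³ of water.
Gara: 1.49×10^13 m³ × (912/1023) = 1.328×10^13 m³ of water.
Total added water ≈ 3.151×10^13 m³ over 3.47×10^14 m² → Δh = 0.0908 m = 9.08 cm.

≈ 9.08 cm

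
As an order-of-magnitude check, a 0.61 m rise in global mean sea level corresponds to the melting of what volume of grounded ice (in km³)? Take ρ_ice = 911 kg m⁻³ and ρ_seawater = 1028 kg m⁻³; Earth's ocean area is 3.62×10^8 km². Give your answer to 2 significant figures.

≈ 2.5×10^5 km³

Required water volume = Δh × A = 0.61 m × 3.62×10^14 m² = 2.208×10^14 m³ = 2.208×10^5 km³.
Ice volume = water volume × ρ_w/ρ_ice = 2.208×10^5 × 1028/911 = 2.5×10^5 km³.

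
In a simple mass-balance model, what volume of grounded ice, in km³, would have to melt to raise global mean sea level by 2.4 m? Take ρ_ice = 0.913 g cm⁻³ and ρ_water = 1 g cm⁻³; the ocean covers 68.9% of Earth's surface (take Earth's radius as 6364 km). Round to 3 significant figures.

Required water volume = Δh × A = 2.4 m × 3.51×10^14 m² = 8.416×10^14 m³ = 8.416×10^5 km³.
Ice volume = water volume × ρ_w/ρ_ice = 8.416×10^5 × 1000/913 = 9.22×10^5 km³.

≈ 9.22×10^5 km³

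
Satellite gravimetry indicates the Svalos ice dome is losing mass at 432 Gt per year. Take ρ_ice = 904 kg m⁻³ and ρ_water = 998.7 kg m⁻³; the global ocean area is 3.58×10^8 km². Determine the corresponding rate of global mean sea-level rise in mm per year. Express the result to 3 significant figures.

ρ_w = 998.7 kg m⁻³. Annual water volume added = 432 Gt / ρ_w = 4.320×10^14 kg / 998.7 kg m⁻³ = 4.326×10^11 m³.
Δh per year = 4.326×10^11 / 3.58×10^14 = 1.21×10^-3 m = 1.21 mm.

≈ 1.21 mm/yr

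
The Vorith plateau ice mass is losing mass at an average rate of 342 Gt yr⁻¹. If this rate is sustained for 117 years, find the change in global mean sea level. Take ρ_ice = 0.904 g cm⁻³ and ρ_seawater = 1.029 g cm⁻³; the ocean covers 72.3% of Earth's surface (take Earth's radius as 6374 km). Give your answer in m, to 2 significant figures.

Total mass lost = 342 Gt/yr × 117 yr = 4.001×10^4 Gt = 4.001×10^16 kg.
ρ_w = 1.029 g cm⁻³ = 1029 kg m⁻³, so water volume = 4.001×10^16 / 1029 = 3.889×10^13 m³.
Δh = 3.889×10^13 / 3.69×10^14 = 0.105 m.

≈ 0.11 m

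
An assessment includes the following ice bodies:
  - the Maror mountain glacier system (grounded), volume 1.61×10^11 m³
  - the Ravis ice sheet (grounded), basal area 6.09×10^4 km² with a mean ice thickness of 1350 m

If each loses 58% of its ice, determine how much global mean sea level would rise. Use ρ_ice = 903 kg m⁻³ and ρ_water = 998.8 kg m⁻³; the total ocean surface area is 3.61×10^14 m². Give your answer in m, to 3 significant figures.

Maror: 0.58 × 1.61×10^11 m³ × (903/998.8) = 8.442×10^10 m³ of water.
Ravis: ice volume = 6.09×10^4 km² × 1350 m = 8.222×10^4 km³; 0.58 × 8.222×10^4 × (903/998.8) = 4.311×10^4 km³ of water.
Total added water ≈ 4.320×10^13 m³ over 3.61×10^14 m² → Δh = 0.120 m.

≈ 0.120 m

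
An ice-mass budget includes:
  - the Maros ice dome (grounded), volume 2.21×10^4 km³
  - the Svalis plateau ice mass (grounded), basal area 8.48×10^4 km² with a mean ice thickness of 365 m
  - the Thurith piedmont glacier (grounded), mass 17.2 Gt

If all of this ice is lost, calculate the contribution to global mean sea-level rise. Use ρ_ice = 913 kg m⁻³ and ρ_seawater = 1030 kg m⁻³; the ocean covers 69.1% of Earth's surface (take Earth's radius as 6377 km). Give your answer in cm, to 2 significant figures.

≈ 13 cm

Maros: 2.21×10^4 km³ × (913/1030) = 1.959×10^4 km³ of water.
Svalis: ice volume = 8.48×10^4 km² × 365 m = 3.095×10^4 km³; 3.095×10^4 × (913/1030) = 2.744×10^4 km³ of water.
Thurith: 17.2 Gt = 1.720×10^13 kg; dividing by ρ_w = 1030 kg m⁻³ gives 1.670×10^10 m³ of water.
Total added water ≈ 4.704×10^13 m³ over 3.53×10^14 m² → Δh = 0.133 m = 13 cm.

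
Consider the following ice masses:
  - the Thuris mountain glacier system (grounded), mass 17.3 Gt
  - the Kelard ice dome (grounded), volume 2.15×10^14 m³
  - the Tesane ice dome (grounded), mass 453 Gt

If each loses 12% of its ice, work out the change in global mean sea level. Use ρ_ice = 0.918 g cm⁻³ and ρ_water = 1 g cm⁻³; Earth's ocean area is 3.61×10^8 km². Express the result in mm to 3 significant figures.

≈ 65.8 mm

Thuris: 0.12 × 17.3 Gt = 2.076×10^12 kg; dividing by ρ_w = 1 g cm⁻³ = 1000 kg m⁻³ gives 2.076×10^9 m³ of water.
Kelard: 0.12 × 2.15×10^14 m³ × (918/1000) = 2.368×10^13 m³ of water.
Tesane: 0.12 × 453 Gt = 5.436×10^13 kg; dividing by ρ_w = 1000 kg m⁻³ gives 5.436×10^10 m³ of water.
Total added water ≈ 2.374×10^13 m³ over 3.61×10^14 m² → Δh = 0.0658 m = 65.8 mm.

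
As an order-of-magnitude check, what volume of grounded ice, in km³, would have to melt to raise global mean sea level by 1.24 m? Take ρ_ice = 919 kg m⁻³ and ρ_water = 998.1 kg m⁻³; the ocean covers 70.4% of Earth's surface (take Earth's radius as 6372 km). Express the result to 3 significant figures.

≈ 4.84×10^5 km³

Required water volume = Δh × A = 1.24 m × 3.59×10^14 m² = 4.454×10^14 m³ = 4.454×10^5 km³.
Ice volume = water volume × ρ_w/ρ_ice = 4.454×10^5 × 998.1/919 = 4.84×10^5 km³.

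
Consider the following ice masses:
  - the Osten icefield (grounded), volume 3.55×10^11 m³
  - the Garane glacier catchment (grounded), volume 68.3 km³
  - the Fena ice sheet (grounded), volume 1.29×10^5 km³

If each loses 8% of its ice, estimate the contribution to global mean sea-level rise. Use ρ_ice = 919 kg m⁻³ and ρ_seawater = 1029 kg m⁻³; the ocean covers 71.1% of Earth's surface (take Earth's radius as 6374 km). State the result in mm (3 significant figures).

≈ 25.5 mm

Osten: 0.08 × 3.55×10^11 m³ × (919/1029) = 2.536×10^10 m³ of water.
Garane: 0.08 × 68.3 km³ × (919/1029) = 4.880 km³ of water.
Fena: 0.08 × 1.29×10^5 km³ × (919/1029) = 9217 km³ of water.
Total added water ≈ 9.247×10^12 m³ over 3.63×10^14 m² → Δh = 0.0255 m = 25.5 mm.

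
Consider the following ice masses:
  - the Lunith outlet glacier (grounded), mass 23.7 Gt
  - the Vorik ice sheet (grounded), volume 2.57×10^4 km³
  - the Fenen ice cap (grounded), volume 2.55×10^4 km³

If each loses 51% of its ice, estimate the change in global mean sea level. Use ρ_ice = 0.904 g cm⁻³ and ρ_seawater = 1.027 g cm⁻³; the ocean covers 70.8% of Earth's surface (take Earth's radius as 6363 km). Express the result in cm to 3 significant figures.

Lunith: 0.51 × 23.7 Gt = 1.209×10^13 kg; dividing by ρ_w = 1.027 g cm⁻³ = 1027 kg m⁻³ gives 1.177×10^10 m³ of water.
Vorik: 0.51 × 2.57×10^4 km³ × (904/1027) = 1.154×10^4 km³ of water.
Fenen: 0.51 × 2.55×10^4 km³ × (904/1027) = 1.145×10^4 km³ of water.
Total added water ≈ 2.300×10^13 m³ over 3.60×10^14 m² → Δh = 0.0638 m = 6.38 cm.

≈ 6.38 cm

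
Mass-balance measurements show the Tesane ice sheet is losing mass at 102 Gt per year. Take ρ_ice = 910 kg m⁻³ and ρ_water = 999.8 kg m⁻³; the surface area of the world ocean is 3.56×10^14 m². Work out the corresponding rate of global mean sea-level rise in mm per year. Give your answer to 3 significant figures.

ρ_w = 999.8 kg m⁻³. Annual water volume added = 102 Gt / ρ_w = 1.020×10^14 kg / 999.8 kg m⁻³ = 1.020×10^11 m³.
Δh per year = 1.020×10^11 / 3.56×10^14 = 2.87×10^-4 m = 0.287 mm.

≈ 0.287 mm/yr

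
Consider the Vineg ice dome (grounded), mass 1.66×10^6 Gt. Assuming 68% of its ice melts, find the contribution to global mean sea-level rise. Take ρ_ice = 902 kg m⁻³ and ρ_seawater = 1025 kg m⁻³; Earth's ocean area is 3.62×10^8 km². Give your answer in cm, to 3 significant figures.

Vineg: 0.68 × 1.66×10^6 Gt = 1.129×10^18 kg; dividing by ρ_w = 1025 kg m⁻³ gives 1.101×10^15 m³ of water.
Spread over 3.62×10^14 m² of ocean, Δh = 1.101×10^15 / 3.62×10^14 = 3.04 m = 304 cm.

≈ 304 cm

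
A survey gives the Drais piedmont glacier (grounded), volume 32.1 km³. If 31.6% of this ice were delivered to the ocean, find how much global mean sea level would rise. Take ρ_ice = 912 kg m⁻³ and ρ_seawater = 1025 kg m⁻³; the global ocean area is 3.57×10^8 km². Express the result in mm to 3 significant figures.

≈ 0.0253 mm

Drais: 0.316 × 32.1 km³ × (912/1025) = 9.025 km³ of water.
Spread over 3.57×10^14 m² of ocean, Δh = 9.025×10^9 / 3.57×10^14 = 2.53×10^-5 m = 0.0253 mm.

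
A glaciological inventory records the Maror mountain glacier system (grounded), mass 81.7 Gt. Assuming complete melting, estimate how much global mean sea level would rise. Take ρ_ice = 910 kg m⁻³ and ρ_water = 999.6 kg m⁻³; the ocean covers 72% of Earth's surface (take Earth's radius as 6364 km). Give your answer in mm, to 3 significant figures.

Maror: 81.7 Gt = 8.170×10^13 kg; dividing by ρ_w = 999.6 kg m⁻³ gives 8.173×10^10 m³ of water.
Spread over 3.66×10^14 m² of ocean, Δh = 8.173×10^10 / 3.66×10^14 = 2.23×10^-4 m = 0.223 mm.

≈ 0.223 mm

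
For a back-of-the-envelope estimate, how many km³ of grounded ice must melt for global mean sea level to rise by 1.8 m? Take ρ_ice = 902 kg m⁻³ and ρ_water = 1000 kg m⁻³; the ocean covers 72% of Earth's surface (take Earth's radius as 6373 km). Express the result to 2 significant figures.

≈ 7.3×10^5 km³

Required water volume = Δh × A = 1.8 m × 3.67×10^14 m² = 6.615×10^14 m³ = 6.615×10^5 km³.
Ice volume = water volume × ρ_w/ρ_ice = 6.615×10^5 × 1000/902 = 7.3×10^5 km³.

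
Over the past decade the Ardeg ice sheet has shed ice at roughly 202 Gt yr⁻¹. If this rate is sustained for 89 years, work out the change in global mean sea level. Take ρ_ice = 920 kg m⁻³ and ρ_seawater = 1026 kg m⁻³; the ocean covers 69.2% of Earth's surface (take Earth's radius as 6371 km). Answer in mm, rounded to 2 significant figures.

≈ 50 mm

Total mass lost = 202 Gt/yr × 89 yr = 1.798×10^4 Gt = 1.798×10^16 kg.
ρ_w = 1026 kg m⁻³, so water volume = 1.798×10^16 / 1026 = 1.752×10^13 m³.
Δh = 1.752×10^13 / 3.53×10^14 = 0.0496 m = 50 mm.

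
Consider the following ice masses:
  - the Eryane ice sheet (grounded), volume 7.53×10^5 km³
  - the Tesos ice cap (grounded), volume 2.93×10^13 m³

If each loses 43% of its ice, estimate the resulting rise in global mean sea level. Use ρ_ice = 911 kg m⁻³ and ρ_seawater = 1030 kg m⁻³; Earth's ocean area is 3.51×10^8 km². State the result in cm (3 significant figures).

Eryane: 0.43 × 7.53×10^5 km³ × (911/1030) = 2.864×10^5 km³ of water.
Tesos: 0.43 × 2.93×10^13 m³ × (911/1030) = 1.114×10^13 m³ of water.
Total added water ≈ 2.975×10^14 m³ over 3.51×10^14 m² → Δh = 0.848 m = 84.8 cm.

≈ 84.8 cm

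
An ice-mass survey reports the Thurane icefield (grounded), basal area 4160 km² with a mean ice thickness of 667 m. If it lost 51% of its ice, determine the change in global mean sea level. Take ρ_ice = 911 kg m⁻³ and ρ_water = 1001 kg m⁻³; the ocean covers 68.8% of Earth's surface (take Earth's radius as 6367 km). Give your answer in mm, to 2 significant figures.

Thurane: ice volume = 4160 km² × 667 m = 2775 km³; 0.51 × 2775 × (911/1001) = 1288 km³ of water.
Spread over 3.50×10^14 m² of ocean, Δh = 1.288×10^12 / 3.50×10^14 = 3.67×10^-3 m = 3.7 mm.

≈ 3.7 mm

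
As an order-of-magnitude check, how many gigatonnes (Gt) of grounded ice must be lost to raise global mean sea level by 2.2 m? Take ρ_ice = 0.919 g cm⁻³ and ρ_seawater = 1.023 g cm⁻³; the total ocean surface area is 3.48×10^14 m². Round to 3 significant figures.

≈ 7.83×10^5 Gt

Required water volume = Δh × A = 2.2 m × 3.48×10^14 m² = 7.656×10^14 m³.
ρ_w = 1.023 g cm⁻³ = 1023 kg m⁻³, so the mass of water = 7.656×10^14 m³ × 1023 kg m⁻³ = 7.832×10^17 kg = 7.83×10^5 Gt (and the same mass of ice, by conservation).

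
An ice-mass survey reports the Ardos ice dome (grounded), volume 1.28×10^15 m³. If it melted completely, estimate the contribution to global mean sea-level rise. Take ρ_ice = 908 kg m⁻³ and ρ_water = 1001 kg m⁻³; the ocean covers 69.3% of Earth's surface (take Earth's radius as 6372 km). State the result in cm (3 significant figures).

Ardos: 1.28×10^15 m³ × (908/1001) = 1.161×10^15 m³ of water.
Spread over 3.54×10^14 m² of ocean, Δh = 1.161×10^15 / 3.54×10^14 = 3.28 m = 328 cm.

≈ 328 cm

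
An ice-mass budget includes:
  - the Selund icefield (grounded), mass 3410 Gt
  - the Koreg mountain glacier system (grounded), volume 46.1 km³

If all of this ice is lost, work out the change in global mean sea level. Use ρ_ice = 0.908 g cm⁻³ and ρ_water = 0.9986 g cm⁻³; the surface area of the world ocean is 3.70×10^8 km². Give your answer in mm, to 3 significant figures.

Selund: 3410 Gt = 3.410×10^15 kg; dividing by ρ_w = 0.9986 g cm⁻³ = 998.6 kg m⁻³ gives 3.415×10^12 m³ of water.
Koreg: 46.1 km³ × (908/998.6) = 41.92 km³ of water.
Total added water ≈ 3.457×10^12 m³ over 3.70×10^14 m² → Δh = 9.34×10^-3 m = 9.34 mm.

≈ 9.34 mm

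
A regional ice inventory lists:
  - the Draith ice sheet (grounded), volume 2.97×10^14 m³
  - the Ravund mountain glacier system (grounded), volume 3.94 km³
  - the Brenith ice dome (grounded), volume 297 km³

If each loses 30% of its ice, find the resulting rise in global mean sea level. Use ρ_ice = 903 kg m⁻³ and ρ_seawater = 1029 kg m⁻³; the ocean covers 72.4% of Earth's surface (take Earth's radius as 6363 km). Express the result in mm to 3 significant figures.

≈ 212 mm

Draith: 0.3 × 2.97×10^14 m³ × (903/1029) = 7.819×10^13 m³ of water.
Ravund: 0.3 × 3.94 km³ × (903/1029) = 1.037 km³ of water.
Brenith: 0.3 × 297 km³ × (903/1029) = 78.19 km³ of water.
Total added water ≈ 7.827×10^13 m³ over 3.68×10^14 m² → Δh = 0.212 m = 212 mm.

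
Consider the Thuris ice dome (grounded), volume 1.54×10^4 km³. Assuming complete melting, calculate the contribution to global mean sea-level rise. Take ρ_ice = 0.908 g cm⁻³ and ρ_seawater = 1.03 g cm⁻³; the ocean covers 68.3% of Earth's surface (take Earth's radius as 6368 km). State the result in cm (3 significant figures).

Thuris: 1.54×10^4 km³ × (908/1030) = 1.358×10^4 km³ of water.
Spread over 3.48×10^14 m² of ocean, Δh = 1.358×10^13 / 3.48×10^14 = 0.0390 m = 3.90 cm.

≈ 3.90 cm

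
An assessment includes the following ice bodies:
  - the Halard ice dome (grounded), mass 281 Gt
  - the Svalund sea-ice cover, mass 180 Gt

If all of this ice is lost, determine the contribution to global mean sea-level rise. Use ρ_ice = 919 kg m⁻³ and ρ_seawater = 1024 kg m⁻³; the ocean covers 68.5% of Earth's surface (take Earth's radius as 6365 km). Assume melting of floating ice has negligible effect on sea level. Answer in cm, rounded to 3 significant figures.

Halard: 281 Gt = 2.810×10^14 kg; dividing by ρ_w = 1024 kg m⁻³ gives 2.744×10^11 m³ of water.
The Svalund sea-ice cover is floating and already displaces its own weight of water, so its melt adds essentially nothing to sea level.
Total added water ≈ 2.744×10^11 m³ over 3.49×10^14 m² → Δh = 7.87×10^-4 m = 0.0787 cm.

≈ 0.0787 cm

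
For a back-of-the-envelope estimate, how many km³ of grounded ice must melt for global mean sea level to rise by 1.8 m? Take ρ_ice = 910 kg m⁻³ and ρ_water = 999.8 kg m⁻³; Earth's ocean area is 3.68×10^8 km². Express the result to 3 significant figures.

≈ 7.28×10^5 km³

Required water volume = Δh × A = 1.8 m × 3.68×10^14 m² = 6.624×10^14 m³ = 6.624×10^5 km³.
Ice volume = water volume × ρ_w/ρ_ice = 6.624×10^5 × 999.8/910 = 7.28×10^5 km³.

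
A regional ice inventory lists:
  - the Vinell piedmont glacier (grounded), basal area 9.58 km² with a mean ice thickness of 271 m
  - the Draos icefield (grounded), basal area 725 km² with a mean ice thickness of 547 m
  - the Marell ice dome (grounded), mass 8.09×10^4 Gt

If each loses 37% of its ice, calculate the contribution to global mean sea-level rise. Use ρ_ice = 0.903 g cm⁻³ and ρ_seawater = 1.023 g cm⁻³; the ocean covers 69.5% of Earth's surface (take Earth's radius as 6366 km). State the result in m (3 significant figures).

≈ 0.0830 m

Vinell: ice volume = 9.58 km² × 271 m = 2.596 km³; 0.37 × 2.596 × (903/1023) = 0.8479 km³ of water.
Draos: ice volume = 725 km² × 547 m = 396.6 km³; 0.37 × 396.6 × (903/1023) = 129.5 km³ of water.
Marell: 0.37 × 8.09×10^4 Gt = 2.993×10^16 kg; dividing by ρ_w = 1.023 g cm⁻³ = 1023 kg m⁻³ gives 2.926×10^13 m³ of water.
Total added water ≈ 2.939×10^13 m³ over 3.54×10^14 m² → Δh = 0.0830 m.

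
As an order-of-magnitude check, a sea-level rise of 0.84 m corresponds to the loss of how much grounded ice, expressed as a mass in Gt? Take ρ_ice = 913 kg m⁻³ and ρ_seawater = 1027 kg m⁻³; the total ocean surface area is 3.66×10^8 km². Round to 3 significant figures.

Required water volume = Δh × A = 0.84 m × 3.66×10^14 m² = 3.074×10^14 m³.
ρ_w = 1027 kg m⁻³, so the mass of water = 3.074×10^14 m³ × 1027 kg m⁻³ = 3.157×10^17 kg = 3.16×10^5 Gt (and the same mass of ice, by conservation).

≈ 3.16×10^5 Gt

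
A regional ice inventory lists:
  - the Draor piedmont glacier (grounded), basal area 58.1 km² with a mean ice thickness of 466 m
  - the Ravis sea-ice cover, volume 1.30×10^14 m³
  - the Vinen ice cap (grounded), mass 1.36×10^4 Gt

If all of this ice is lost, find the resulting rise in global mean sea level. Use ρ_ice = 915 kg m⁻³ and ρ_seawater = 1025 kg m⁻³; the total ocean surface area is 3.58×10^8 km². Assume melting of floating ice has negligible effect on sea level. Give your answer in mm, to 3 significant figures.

Draor: ice volume = 58.1 km² × 466 m = 27.07 km³; 27.07 × (915/1025) = 24.17 km³ of water.
The Ravis sea-ice cover is floating and already displaces its own weight of water, so its melt adds essentially nothing to sea level.
Vinen: 1.36×10^4 Gt = 1.360×10^16 kg; dividing by ρ_w = 1025 kg m⁻³ gives 1.327×10^13 m³ of water.
Total added water ≈ 1.329×10^13 m³ over 3.58×10^14 m² → Δh = 0.0371 m = 37.1 mm.

≈ 37.1 mm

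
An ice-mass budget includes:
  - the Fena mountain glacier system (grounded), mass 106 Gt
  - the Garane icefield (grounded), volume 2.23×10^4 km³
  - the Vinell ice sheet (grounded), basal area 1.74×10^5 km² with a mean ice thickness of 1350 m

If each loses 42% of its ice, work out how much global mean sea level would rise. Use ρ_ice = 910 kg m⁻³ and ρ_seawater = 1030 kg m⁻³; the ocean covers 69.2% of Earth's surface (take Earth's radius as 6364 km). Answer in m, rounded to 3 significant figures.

≈ 0.271 m

Fena: 0.42 × 106 Gt = 4.452×10^13 kg; dividing by ρ_w = 1030 kg m⁻³ gives 4.322×10^10 m³ of water.
Garane: 0.42 × 2.23×10^4 km³ × (910/1030) = 8275 km³ of water.
Vinell: ice volume = 1.74×10^5 km² × 1350 m = 2.349×10^5 km³; 0.42 × 2.349×10^5 × (910/1030) = 8.716×10^4 km³ of water.
Total added water ≈ 9.548×10^13 m³ over 3.52×10^14 m² → Δh = 0.271 m.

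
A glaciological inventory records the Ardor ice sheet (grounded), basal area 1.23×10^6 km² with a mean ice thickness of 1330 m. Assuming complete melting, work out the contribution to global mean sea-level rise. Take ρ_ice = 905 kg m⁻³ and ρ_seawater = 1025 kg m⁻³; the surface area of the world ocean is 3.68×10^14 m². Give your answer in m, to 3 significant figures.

Ardor: ice volume = 1.23×10^6 km² × 1330 m = 1.636×10^6 km³; 1.636×10^6 × (905/1025) = 1.444×10^6 km³ of water.
Spread over 3.68×10^14 m² of ocean, Δh = 1.444×10^15 / 3.68×10^14 = 3.92 m.

≈ 3.92 m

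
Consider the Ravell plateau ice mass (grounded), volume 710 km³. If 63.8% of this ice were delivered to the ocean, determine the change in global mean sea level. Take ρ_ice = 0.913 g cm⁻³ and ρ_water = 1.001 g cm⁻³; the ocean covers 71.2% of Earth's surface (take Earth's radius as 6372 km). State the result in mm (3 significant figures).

Ravell: 0.638 × 710 km³ × (913/1001) = 413.2 km³ of water.
Spread over 3.63×10^14 m² of ocean, Δh = 4.132×10^11 / 3.63×10^14 = 1.14×10^-3 m = 1.14 mm.

≈ 1.14 mm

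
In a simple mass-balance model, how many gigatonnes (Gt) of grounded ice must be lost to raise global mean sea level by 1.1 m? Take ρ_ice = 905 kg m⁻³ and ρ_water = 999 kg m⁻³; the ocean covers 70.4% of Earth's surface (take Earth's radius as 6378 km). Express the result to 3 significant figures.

≈ 3.95×10^5 Gt

Required water volume = Δh × A = 1.1 m × 3.60×10^14 m² = 3.959×10^14 m³.
ρ_w = 999 kg m⁻³, so the mass of water = 3.959×10^14 m³ × 999 kg m⁻³ = 3.955×10^17 kg = 3.95×10^5 Gt (and the same mass of ice, by conservation).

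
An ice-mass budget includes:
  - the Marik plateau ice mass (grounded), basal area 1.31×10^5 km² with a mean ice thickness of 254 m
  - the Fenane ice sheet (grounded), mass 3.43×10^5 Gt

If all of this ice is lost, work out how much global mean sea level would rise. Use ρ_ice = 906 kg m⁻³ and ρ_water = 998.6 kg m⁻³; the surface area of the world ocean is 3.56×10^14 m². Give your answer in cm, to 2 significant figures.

≈ 100 cm

Marik: ice volume = 1.31×10^5 km² × 254 m = 3.327×10^4 km³; 3.327×10^4 × (906/998.6) = 3.019×10^4 km³ of water.
Fenane: 3.43×10^5 Gt = 3.430×10^17 kg; dividing by ρ_w = 998.6 kg m⁻³ gives 3.435×10^14 m³ of water.
Total added water ≈ 3.737×10^14 m³ over 3.56×10^14 m² → Δh = 1.05 m = 100 cm.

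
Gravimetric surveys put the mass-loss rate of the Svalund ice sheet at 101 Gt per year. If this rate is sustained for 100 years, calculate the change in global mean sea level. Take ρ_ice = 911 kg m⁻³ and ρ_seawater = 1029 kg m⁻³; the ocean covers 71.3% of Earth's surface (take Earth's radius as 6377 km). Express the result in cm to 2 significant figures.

≈ 2.7 cm

Total mass lost = 101 Gt/yr × 100 yr = 1.010×10^4 Gt = 1.010×10^16 kg.
ρ_w = 1029 kg m⁻³, so water volume = 1.010×10^16 / 1029 = 9.815×10^12 m³.
Δh = 9.815×10^12 / 3.64×10^14 = 0.0269 m = 2.7 cm.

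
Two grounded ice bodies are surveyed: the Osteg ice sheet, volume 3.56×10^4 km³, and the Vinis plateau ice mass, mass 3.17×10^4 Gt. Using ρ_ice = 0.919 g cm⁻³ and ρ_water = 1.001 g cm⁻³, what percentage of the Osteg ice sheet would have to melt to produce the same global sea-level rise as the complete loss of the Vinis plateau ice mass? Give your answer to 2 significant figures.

≈ 97 %

Equal sea-level rise means equal mass of meltwater, i.e. equal mass of ice lost.
Ice mass of Vinis: 3.170×10^16 kg; ice mass of Osteg: 3.272×10^16 kg.
Fraction required = 3.170×10^16 / 3.272×10^16 = 0.969 → 97 %.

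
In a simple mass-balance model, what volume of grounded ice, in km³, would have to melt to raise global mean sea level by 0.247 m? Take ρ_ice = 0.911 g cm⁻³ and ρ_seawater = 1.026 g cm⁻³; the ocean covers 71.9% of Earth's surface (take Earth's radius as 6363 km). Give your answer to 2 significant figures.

Required water volume = Δh × A = 0.247 m × 3.66×10^14 m² = 9.036×10^13 m³ = 9.036×10^4 km³.
Ice volume = water volume × ρ_w/ρ_ice = 9.036×10^4 × 1026/911 = 1.0×10^5 km³.

≈ 1.0×10^5 km³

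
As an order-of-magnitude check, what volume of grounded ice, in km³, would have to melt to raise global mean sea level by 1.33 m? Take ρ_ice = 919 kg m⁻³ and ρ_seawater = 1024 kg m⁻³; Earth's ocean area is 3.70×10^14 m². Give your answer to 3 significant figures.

≈ 5.48×10^5 km³

Required water volume = Δh × A = 1.33 m × 3.70×10^14 m² = 4.921×10^14 m³ = 4.921×10^5 km³.
Ice volume = water volume × ρ_w/ρ_ice = 4.921×10^5 × 1024/919 = 5.48×10^5 km³.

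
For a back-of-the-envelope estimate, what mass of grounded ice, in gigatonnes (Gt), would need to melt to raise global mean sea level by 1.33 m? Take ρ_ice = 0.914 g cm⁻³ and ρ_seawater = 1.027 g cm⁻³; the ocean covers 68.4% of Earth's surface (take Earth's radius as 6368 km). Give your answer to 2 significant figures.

≈ 4.8×10^5 Gt

Required water volume = Δh × A = 1.33 m × 3.49×10^14 m² = 4.636×10^14 m³.
ρ_w = 1.027 g cm⁻³ = 1027 kg m⁻³, so the mass of water = 4.636×10^14 m³ × 1027 kg m⁻³ = 4.761×10^17 kg = 4.8×10^5 Gt (and the same mass of ice, by conservation).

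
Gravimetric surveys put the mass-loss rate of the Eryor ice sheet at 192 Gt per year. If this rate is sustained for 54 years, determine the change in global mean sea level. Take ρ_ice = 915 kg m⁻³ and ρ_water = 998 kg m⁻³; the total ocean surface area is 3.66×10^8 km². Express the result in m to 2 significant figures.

Total mass lost = 192 Gt/yr × 54 yr = 1.037×10^4 Gt = 1.037×10^16 kg.
ρ_w = 998 kg m⁻³, so water volume = 1.037×10^16 / 998 = 1.039×10^13 m³.
Δh = 1.039×10^13 / 3.66×10^14 = 0.0284 m.

≈ 0.028 m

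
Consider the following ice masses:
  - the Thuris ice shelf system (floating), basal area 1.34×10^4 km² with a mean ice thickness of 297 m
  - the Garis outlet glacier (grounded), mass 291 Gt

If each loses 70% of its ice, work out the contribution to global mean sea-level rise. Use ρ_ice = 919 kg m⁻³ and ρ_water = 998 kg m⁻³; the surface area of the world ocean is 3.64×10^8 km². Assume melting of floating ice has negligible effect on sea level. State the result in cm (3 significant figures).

The Thuris ice shelf system is floating and already displaces its own weight of water, so its melt adds essentially nothing to sea level.
Garis: 0.7 × 291 Gt = 2.037×10^14 kg; dividing by ρ_w = 998 kg m⁻³ gives 2.041×10^11 m³ of water.
Total added water ≈ 2.041×10^11 m³ over 3.64×10^14 m² → Δh = 5.61×10^-4 m = 0.0561 cm.

≈ 0.0561 cm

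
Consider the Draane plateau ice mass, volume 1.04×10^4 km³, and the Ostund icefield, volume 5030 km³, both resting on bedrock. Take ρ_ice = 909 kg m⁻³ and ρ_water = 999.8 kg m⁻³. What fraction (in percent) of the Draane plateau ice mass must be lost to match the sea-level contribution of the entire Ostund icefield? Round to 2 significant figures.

Equal sea-level rise means equal mass of meltwater, i.e. equal mass of ice lost.
Ice mass of Ostund: 4.572×10^15 kg; ice mass of Draane: 9.454×10^15 kg.
Fraction required = 4.572×10^15 / 9.454×10^15 = 0.484 → 48 %.

≈ 48 %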